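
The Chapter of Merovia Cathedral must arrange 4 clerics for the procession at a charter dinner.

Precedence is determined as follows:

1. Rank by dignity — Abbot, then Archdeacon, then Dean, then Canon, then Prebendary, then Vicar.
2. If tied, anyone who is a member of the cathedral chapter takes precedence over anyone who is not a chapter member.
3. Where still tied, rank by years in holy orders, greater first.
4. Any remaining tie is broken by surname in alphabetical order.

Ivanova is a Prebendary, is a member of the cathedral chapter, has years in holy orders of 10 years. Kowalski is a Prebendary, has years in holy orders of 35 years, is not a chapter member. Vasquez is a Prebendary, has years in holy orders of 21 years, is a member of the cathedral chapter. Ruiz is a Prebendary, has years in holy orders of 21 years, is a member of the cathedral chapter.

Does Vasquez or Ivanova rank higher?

Vasquez

By dignity: Ruiz, Vasquez, Ivanova and Kowalski (Prebendary).
Among Ruiz, Vasquez, Ivanova and Kowalski, a member of the cathedral chapter before not a chapter member: Ruiz, Vasquez and Ivanova (a member of the cathedral chapter) before Kowalski (not a chapter member).
Among Ruiz, Vasquez and Ivanova, by years in holy orders (higher first): Ruiz and Vasquez (21 years) before Ivanova (10 years).
Among Ruiz and Vasquez, alphabetically by surname: Ruiz before Vasquez.
So Vasquez takes precedence.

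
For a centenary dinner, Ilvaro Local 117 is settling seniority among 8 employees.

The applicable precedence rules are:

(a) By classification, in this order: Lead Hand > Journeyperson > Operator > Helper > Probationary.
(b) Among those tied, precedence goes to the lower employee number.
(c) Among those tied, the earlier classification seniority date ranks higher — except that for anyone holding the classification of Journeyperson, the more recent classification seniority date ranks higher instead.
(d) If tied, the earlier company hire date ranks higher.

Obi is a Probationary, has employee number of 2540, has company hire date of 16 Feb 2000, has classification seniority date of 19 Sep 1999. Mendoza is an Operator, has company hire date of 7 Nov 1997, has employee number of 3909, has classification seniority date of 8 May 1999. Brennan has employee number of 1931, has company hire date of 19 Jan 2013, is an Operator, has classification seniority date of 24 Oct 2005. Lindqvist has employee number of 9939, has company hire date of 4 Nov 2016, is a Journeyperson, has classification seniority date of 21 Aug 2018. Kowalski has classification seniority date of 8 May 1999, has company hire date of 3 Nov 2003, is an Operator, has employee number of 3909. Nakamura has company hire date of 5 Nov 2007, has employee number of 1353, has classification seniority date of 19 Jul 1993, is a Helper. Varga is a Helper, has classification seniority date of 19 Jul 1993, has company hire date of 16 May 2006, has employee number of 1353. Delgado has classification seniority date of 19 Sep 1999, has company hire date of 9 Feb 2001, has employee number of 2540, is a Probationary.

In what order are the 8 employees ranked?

Lindqvist, Brennan, Mendoza, Kowalski, Varga, Nakamura, Obi, Delgado

By classification: Lindqvist (Journeyperson); then Brennan, Mendoza and Kowalski (Operator); then Varga and Nakamura (Helper); then Obi and Delgado (Probationary).
Among Brennan, Mendoza and Kowalski, by employee number (lower first): Brennan (1931) before Mendoza and Kowalski (3909).
Mendoza and Kowalski both have classification seniority date 8 May 1999, so the next rule applies.
Among Mendoza and Kowalski, by company hire date (earlier first): Mendoza (7 Nov 1997) before Kowalski (3 Nov 2003).
Varga and Nakamura both have employee number 1353, so the next rule applies.
Varga and Nakamura both have classification seniority date 19 Jul 1993, so the next rule applies.
Among Varga and Nakamura, by company hire date (earlier first): Varga (16 May 2006) before Nakamura (5 Nov 2007).
Obi and Delgado both have employee number 2540, so the next rule applies.
Obi and Delgado both have classification seniority date 19 Sep 1999, so the next rule applies.
Among Obi and Delgado, by company hire date (earlier first): Obi (16 Feb 2000) before Delgado (9 Feb 2001).
Full order: Lindqvist, Brennan, Mendoza, Kowalski, Varga, Nakamura, Obi, Delgado.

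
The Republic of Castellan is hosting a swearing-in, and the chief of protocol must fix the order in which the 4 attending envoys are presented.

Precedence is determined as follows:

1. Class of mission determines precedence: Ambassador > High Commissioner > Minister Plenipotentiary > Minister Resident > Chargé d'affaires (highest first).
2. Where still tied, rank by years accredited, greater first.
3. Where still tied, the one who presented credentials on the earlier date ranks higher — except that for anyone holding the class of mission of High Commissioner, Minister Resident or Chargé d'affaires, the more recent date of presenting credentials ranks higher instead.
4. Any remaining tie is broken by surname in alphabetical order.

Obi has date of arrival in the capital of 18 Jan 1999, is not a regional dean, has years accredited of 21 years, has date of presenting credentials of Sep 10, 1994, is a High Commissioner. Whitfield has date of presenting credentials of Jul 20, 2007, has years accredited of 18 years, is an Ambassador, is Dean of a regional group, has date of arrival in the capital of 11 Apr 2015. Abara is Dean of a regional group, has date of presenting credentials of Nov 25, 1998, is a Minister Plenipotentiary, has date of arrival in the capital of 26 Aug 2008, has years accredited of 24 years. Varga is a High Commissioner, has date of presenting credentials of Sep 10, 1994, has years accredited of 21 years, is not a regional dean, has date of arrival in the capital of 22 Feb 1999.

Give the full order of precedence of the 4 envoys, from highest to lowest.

Whitfield, Obi, Varga, Abara

By class of mission: Whitfield (Ambassador); then Obi and Varga (High Commissioner); then Abara (Minister Plenipotentiary).
Obi and Varga both have years accredited 21 years, so the next rule applies.
Obi and Varga both have date of presenting credentials Sep 10, 1994, so the next rule applies.
Among Obi and Varga, alphabetically by surname: Obi before Varga.
Full order: Whitfield, Obi, Varga, Abara.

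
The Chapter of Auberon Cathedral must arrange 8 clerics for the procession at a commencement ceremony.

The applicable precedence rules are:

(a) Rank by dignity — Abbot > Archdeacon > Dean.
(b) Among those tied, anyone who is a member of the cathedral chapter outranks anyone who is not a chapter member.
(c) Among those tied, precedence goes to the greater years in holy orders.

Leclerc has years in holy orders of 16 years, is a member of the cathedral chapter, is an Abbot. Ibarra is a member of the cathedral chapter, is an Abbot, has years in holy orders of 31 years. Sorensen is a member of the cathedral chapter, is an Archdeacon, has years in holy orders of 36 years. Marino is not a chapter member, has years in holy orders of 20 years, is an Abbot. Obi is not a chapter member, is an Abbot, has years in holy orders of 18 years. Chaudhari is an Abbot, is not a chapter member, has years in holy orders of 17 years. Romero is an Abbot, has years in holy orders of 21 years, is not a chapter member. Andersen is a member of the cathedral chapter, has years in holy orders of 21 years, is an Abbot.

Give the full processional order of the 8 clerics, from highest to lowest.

By dignity: Ibarra, Andersen, Leclerc, Romero, Marino, Obi and Chaudhari (Abbot); then Sorensen (Archdeacon).
Among Ibarra, Andersen, Leclerc, Romero, Marino, Obi and Chaudhari, a member of the cathedral chapter before not a chapter member: Ibarra, Andersen and Leclerc (a member of the cathedral chapter) before Romero, Marino, Obi and Chaudhari (not a chapter member).
Among Ibarra, Andersen and Leclerc, by years in holy orders (higher first): Ibarra (31 years) before Andersen (21 years) before Leclerc (16 years).
Among Romero, Marino, Obi and Chaudhari, by years in holy orders (higher first): Romero (21 years) before Marino (20 years) before Obi (18 years) before Chaudhari (17 years).
Full order: Ibarra, Andersen, Leclerc, Romero, Marino, Obi, Chaudhari, Sorensen.

Ibarra, Andersen, Leclerc, Romero, Marino, Obi, Chaudhari, Sorensen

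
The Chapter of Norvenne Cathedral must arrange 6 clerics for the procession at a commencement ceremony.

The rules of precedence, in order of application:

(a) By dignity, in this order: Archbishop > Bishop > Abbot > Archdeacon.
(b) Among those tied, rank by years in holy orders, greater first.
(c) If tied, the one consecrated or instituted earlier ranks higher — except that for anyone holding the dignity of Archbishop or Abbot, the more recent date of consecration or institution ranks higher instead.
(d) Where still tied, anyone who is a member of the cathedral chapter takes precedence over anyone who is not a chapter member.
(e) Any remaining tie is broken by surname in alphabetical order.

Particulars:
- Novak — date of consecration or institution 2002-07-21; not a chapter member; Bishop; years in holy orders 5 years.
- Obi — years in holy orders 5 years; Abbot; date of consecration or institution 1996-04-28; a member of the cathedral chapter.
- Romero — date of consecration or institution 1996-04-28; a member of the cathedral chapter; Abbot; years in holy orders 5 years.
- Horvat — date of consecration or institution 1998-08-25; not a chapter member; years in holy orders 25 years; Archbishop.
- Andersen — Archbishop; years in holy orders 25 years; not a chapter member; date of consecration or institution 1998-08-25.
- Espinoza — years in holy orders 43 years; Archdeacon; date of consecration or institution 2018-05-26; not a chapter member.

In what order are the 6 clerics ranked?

By dignity: Andersen and Horvat (Archbishop); then Novak (Bishop); then Obi and Romero (Abbot); then Espinoza (Archdeacon).
Andersen and Horvat both have years in holy orders 25 years, so the next rule applies.
Andersen and Horvat both have date of consecration or institution 1998-08-25, so the next rule applies.
Andersen and Horvat are each not a chapter member, so the next rule applies.
Among Andersen and Horvat, alphabetically by surname: Andersen before Horvat.
Obi and Romero both have years in holy orders 5 years, so the next rule applies.
Obi and Romero both have date of consecration or institution 1996-04-28, so the next rule applies.
Obi and Romero are each a member of the cathedral chapter, so the next rule applies.
Among Obi and Romero, alphabetically by surname: Obi before Romero.
Full order: Andersen, Horvat, Novak, Obi, Romero, Espinoza.

Andersen, Horvat, Novak, Obi, Romero, Espinoza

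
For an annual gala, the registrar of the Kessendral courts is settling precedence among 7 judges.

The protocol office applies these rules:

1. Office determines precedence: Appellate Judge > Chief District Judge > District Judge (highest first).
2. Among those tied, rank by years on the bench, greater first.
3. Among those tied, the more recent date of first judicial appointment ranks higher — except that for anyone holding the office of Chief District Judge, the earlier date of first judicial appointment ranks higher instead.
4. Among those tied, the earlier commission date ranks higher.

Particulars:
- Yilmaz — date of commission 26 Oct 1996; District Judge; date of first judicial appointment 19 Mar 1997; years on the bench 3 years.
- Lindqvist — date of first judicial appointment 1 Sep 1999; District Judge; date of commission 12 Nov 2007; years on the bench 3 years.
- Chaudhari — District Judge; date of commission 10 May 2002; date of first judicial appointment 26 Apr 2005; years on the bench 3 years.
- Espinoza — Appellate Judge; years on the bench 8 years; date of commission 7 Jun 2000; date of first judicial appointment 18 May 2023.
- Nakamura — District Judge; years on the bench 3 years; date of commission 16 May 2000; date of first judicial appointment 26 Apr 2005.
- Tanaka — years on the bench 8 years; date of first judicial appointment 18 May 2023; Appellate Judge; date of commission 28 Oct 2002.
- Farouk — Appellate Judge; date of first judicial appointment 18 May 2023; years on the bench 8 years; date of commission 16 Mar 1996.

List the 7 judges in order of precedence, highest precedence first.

By office: Farouk, Espinoza and Tanaka (Appellate Judge); then Nakamura, Chaudhari, Lindqvist and Yilmaz (District Judge).
Farouk, Espinoza and Tanaka all have years on the bench 8 years, so the next rule applies.
Farouk, Espinoza and Tanaka all have date of first judicial appointment 18 May 2023, so the next rule applies.
Among Farouk, Espinoza and Tanaka, by date of commission (earlier first): Farouk (16 Mar 1996) before Espinoza (7 Jun 2000) before Tanaka (28 Oct 2002).
Nakamura, Chaudhari, Lindqvist and Yilmaz all have years on the bench 3 years, so the next rule applies.
Among Nakamura, Chaudhari, Lindqvist and Yilmaz, by date of first judicial appointment (later first): Nakamura and Chaudhari (26 Apr 2005) before Lindqvist (1 Sep 1999) before Yilmaz (19 Mar 1997).
Among Nakamura and Chaudhari, by date of commission (earlier first): Nakamura (16 May 2000) before Chaudhari (10 May 2002).
Full order: Farouk, Espinoza, Tanaka, Nakamura, Chaudhari, Lindqvist, Yilmaz.

Farouk, Espinoza, Tanaka, Nakamura, Chaudhari, Lindqvist, Yilmaz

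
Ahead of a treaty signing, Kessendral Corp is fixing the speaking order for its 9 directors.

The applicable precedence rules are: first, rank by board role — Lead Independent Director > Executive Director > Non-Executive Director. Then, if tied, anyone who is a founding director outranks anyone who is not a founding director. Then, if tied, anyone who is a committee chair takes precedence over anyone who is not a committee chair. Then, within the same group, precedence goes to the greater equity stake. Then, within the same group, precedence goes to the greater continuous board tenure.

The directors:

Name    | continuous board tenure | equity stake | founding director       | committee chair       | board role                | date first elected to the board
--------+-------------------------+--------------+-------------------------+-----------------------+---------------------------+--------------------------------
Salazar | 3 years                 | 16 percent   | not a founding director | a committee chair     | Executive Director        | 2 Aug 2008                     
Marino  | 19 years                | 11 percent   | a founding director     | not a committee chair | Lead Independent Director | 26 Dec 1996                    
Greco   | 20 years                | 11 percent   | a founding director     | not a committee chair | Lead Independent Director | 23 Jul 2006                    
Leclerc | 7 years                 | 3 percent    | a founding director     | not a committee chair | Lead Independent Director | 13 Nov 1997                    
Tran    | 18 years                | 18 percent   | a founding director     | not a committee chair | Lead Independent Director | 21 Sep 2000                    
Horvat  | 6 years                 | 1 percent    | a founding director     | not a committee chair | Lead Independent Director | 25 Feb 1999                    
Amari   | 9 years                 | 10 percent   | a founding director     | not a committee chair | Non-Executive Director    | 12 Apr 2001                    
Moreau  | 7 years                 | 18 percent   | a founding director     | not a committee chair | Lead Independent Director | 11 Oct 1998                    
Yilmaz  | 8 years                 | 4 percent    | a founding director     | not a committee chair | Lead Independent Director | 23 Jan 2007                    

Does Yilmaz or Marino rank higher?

By board role: Tran, Moreau, Greco, Marino, Yilmaz, Leclerc and Horvat (Lead Independent Director); then Salazar (Executive Director); then Amari (Non-Executive Director).
Tran, Moreau, Greco, Marino, Yilmaz, Leclerc and Horvat are each a founding director, so the next rule applies.
Tran, Moreau, Greco, Marino, Yilmaz, Leclerc and Horvat are each not a committee chair, so the next rule applies.
Among Tran, Moreau, Greco, Marino, Yilmaz, Leclerc and Horvat, by equity stake (higher first): Tran and Moreau (18 percent) before Greco and Marino (11 percent) before Yilmaz (4 percent) before Leclerc (3 percent) before Horvat (1 percent).
Among Tran and Moreau, by continuous board tenure (higher first): Tran (18 years) before Moreau (7 years).
Among Greco and Marino, by continuous board tenure (higher first): Greco (20 years) before Marino (19 years).
So Marino takes precedence.

Marino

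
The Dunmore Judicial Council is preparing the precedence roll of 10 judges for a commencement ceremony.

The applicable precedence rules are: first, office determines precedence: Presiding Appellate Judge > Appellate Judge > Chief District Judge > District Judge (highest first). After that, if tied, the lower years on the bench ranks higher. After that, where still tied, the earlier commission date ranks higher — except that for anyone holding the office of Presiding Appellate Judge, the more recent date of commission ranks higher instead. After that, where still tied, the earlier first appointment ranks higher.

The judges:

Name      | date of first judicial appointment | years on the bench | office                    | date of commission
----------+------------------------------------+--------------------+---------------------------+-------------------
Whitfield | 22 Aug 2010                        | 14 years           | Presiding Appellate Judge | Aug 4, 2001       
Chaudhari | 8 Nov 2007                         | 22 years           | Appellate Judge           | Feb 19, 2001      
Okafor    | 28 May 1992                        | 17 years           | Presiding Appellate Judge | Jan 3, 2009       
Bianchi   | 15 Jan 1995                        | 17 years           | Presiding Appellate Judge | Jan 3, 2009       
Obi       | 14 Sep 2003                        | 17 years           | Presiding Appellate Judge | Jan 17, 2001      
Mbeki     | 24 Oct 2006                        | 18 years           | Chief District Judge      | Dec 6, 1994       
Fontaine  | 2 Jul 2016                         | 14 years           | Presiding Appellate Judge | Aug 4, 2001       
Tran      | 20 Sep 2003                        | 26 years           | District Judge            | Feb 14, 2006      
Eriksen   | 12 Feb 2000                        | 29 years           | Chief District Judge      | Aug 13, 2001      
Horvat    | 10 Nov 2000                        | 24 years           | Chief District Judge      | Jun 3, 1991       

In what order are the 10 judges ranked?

By office: Whitfield, Fontaine, Okafor, Bianchi and Obi (Presiding Appellate Judge); then Chaudhari (Appellate Judge); then Mbeki, Horvat and Eriksen (Chief District Judge); then Tran (District Judge).
Among Whitfield, Fontaine, Okafor, Bianchi and Obi, by years on the bench (lower first): Whitfield and Fontaine (14 years) before Okafor, Bianchi and Obi (17 years).
Whitfield and Fontaine both have date of commission Aug 4, 2001, so the next rule applies.
Among Whitfield and Fontaine, by date of first judicial appointment (earlier first): Whitfield (22 Aug 2010) before Fontaine (2 Jul 2016).
Among Okafor, Bianchi and Obi, by date of commission (later first) (reversed rule for this group): Okafor and Bianchi (Jan 3, 2009) before Obi (Jan 17, 2001).
Among Okafor and Bianchi, by date of first judicial appointment (earlier first): Okafor (28 May 1992) before Bianchi (15 Jan 1995).
Among Mbeki, Horvat and Eriksen, by years on the bench (lower first): Mbeki (18 years) before Horvat (24 years) before Eriksen (29 years).
Full order: Whitfield, Fontaine, Okafor, Bianchi, Obi, Chaudhari, Mbeki, Horvat, Eriksen, Tran.

Whitfield, Fontaine, Okafor, Bianchi, Obi, Chaudhari, Mbeki, Horvat, Eriksen, Tran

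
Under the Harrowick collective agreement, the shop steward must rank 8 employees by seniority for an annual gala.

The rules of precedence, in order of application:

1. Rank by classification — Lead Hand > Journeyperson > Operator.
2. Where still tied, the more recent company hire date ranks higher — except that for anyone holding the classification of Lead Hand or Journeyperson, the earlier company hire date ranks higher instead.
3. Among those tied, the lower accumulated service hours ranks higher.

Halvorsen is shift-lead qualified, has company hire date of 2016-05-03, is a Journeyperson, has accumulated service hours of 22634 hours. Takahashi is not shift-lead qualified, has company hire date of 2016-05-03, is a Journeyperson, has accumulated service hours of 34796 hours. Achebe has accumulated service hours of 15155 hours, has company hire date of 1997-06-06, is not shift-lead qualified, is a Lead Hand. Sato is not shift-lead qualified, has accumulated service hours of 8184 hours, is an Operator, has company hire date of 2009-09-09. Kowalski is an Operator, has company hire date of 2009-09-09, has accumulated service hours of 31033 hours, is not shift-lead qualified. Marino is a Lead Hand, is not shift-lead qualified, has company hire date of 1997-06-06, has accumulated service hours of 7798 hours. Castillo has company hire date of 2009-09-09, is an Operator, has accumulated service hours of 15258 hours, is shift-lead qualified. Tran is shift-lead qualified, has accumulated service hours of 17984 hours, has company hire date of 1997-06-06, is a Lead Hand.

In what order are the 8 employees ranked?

By classification: Marino, Achebe and Tran (Lead Hand); then Halvorsen and Takahashi (Journeyperson); then Sato, Castillo and Kowalski (Operator).
Marino, Achebe and Tran all have company hire date 1997-06-06, so the next rule applies.
Among Marino, Achebe and Tran, by accumulated service hours (lower first): Marino (7798 hours) before Achebe (15155 hours) before Tran (17984 hours).
Halvorsen and Takahashi both have company hire date 2016-05-03, so the next rule applies.
Among Halvorsen and Takahashi, by accumulated service hours (lower first): Halvorsen (22634 hours) before Takahashi (34796 hours).
Sato, Castillo and Kowalski all have company hire date 2009-09-09, so the next rule applies.
Among Sato, Castillo and Kowalski, by accumulated service hours (lower first): Sato (8184 hours) before Castillo (15258 hours) before Kowalski (31033 hours).
Full order: Marino, Achebe, Tran, Halvorsen, Takahashi, Sato, Castillo, Kowalski.

Marino, Achebe, Tran, Halvorsen, Takahashi, Sato, Castillo, Kowalski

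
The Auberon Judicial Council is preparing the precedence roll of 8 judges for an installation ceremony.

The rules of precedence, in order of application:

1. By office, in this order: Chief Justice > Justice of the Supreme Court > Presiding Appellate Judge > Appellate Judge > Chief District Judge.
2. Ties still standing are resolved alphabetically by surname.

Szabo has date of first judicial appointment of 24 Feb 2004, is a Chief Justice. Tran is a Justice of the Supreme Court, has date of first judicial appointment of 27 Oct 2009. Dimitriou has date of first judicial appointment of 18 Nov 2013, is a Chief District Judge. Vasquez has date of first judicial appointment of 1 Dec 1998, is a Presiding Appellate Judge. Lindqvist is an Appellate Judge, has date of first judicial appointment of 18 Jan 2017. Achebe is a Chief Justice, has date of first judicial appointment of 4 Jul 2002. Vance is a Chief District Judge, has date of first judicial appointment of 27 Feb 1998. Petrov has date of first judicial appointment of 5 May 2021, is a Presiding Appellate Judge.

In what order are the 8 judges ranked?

Achebe, Szabo, Tran, Petrov, Vasquez, Lindqvist, Dimitriou, Vance

By office: Achebe and Szabo (Chief Justice); then Tran (Justice of the Supreme Court); then Petrov and Vasquez (Presiding Appellate Judge); then Lindqvist (Appellate Judge); then Dimitriou and Vance (Chief District Judge).
Among Achebe and Szabo, alphabetically by surname: Achebe before Szabo.
Among Petrov and Vasquez, alphabetically by surname: Petrov before Vasquez.
Among Dimitriou and Vance, alphabetically by surname: Dimitriou before Vance.
Full order: Achebe, Szabo, Tran, Petrov, Vasquez, Lindqvist, Dimitriou, Vance.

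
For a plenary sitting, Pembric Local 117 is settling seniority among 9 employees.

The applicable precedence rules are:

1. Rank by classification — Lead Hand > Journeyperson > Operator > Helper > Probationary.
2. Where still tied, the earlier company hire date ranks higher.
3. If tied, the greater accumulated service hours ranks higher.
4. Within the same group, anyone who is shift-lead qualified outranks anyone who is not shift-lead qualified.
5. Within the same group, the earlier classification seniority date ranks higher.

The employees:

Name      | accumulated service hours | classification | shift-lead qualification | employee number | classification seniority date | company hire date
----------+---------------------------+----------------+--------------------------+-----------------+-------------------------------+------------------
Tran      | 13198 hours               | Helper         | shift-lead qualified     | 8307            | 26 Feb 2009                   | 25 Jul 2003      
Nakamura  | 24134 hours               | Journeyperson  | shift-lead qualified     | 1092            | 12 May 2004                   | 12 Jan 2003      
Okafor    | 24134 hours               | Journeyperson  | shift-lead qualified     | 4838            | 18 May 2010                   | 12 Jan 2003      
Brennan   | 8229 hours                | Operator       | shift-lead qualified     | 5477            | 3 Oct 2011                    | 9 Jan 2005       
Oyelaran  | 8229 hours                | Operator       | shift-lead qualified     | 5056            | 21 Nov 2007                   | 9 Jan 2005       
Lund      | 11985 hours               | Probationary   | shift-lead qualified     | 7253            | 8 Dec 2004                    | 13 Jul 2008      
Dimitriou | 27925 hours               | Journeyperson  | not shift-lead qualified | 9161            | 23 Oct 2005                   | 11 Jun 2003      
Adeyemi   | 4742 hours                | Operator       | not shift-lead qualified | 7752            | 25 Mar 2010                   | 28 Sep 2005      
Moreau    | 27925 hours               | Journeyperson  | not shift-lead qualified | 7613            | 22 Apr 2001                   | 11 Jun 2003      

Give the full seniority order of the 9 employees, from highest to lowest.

Nakamura, Okafor, Moreau, Dimitriou, Oyelaran, Brennan, Adeyemi, Tran, Lund

By classification: Nakamura, Okafor, Moreau and Dimitriou (Journeyperson); then Oyelaran, Brennan and Adeyemi (Operator); then Tran (Helper); then Lund (Probationary).
Among Nakamura, Okafor, Moreau and Dimitriou, by company hire date (earlier first): Nakamura and Okafor (12 Jan 2003) before Moreau and Dimitriou (11 Jun 2003).
Nakamura and Okafor both have accumulated service hours 24134 hours, so the next rule applies.
Nakamura and Okafor are each shift-lead qualified, so the next rule applies.
Among Nakamura and Okafor, by classification seniority date (earlier first): Nakamura (12 May 2004) before Okafor (18 May 2010).
Moreau and Dimitriou both have accumulated service hours 27925 hours, so the next rule applies.
Moreau and Dimitriou are each not shift-lead qualified, so the next rule applies.
Among Moreau and Dimitriou, by classification seniority date (earlier first): Moreau (22 Apr 2001) before Dimitriou (23 Oct 2005).
Among Oyelaran, Brennan and Adeyemi, by company hire date (earlier first): Oyelaran and Brennan (9 Jan 2005) before Adeyemi (28 Sep 2005).
Oyelaran and Brennan both have accumulated service hours 8229 hours, so the next rule applies.
Oyelaran and Brennan are each shift-lead qualified, so the next rule applies.
Among Oyelaran and Brennan, by classification seniority date (earlier first): Oyelaran (21 Nov 2007) before Brennan (3 Oct 2011).
Full order: Nakamura, Okafor, Moreau, Dimitriou, Oyelaran, Brennan, Adeyemi, Tran, Lund.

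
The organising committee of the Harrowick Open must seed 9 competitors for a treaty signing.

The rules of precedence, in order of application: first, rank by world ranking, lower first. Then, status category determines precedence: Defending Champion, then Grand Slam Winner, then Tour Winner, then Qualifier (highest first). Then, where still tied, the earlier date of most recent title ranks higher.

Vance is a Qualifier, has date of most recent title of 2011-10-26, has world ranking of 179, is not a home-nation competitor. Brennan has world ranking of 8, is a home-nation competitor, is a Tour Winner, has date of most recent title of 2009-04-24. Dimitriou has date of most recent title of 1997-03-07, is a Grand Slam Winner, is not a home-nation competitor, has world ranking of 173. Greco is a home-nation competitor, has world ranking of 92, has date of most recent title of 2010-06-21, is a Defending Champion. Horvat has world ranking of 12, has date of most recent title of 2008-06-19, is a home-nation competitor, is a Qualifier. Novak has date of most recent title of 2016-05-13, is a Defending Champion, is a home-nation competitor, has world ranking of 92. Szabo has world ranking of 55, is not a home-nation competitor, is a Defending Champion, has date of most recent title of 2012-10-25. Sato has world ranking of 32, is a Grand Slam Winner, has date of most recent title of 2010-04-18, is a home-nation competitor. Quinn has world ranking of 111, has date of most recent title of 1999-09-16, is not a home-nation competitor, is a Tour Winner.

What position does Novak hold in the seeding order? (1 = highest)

6

By world ranking (lower first): Brennan (8); then Horvat (12); then Sato (32); then Szabo (55); then Greco and Novak (both 92); then Quinn (111); then Dimitriou (173); then Vance (179).
Greco and Novak are each Defending Champion, so the next rule applies.
Among Greco and Novak, by date of most recent title (earlier first): Greco (2010-06-21) before Novak (2016-05-13).
Order: Brennan, Horvat, Sato, Szabo, Greco, Novak, Quinn, Dimitriou, Vance. So position 6.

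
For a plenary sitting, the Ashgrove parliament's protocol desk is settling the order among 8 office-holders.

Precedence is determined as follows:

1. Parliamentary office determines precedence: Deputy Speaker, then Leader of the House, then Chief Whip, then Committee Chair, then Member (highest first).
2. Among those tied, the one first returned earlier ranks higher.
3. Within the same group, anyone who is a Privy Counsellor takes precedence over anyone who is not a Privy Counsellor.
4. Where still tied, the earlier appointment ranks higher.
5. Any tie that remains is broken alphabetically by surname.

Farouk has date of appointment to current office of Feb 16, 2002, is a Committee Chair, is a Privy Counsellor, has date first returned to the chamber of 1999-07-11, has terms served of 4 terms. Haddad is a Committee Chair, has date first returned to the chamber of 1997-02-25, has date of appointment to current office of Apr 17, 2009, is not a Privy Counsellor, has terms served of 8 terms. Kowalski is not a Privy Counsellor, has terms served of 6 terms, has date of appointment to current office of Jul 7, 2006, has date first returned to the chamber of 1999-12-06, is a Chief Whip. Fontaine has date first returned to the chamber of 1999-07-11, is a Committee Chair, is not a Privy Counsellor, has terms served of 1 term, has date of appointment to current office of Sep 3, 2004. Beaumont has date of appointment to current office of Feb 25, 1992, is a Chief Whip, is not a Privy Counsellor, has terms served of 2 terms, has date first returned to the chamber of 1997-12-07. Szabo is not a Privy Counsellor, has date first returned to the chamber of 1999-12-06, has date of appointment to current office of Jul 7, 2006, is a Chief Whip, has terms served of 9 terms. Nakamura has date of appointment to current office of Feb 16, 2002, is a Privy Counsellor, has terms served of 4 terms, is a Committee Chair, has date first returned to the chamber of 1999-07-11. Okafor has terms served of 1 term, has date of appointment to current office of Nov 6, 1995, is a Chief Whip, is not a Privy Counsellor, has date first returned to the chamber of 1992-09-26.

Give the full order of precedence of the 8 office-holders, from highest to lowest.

By parliamentary office: Okafor, Beaumont, Kowalski and Szabo (Chief Whip); then Haddad, Farouk, Nakamura and Fontaine (Committee Chair).
Among Okafor, Beaumont, Kowalski and Szabo, by date first returned to the chamber (earlier first): Okafor (1992-09-26) before Beaumont (1997-12-07) before Kowalski and Szabo (1999-12-06).
Kowalski and Szabo are each not a Privy Counsellor, so the next rule applies.
Kowalski and Szabo both have date of appointment to current office Jul 7, 2006, so the next rule applies.
Among Kowalski and Szabo, alphabetically by surname: Kowalski before Szabo.
Among Haddad, Farouk, Nakamura and Fontaine, by date first returned to the chamber (earlier first): Haddad (1997-02-25) before Farouk, Nakamura and Fontaine (1999-07-11).
Among Farouk, Nakamura and Fontaine, a Privy Counsellor before not a Privy Counsellor: Farouk and Nakamura (a Privy Counsellor) before Fontaine (not a Privy Counsellor).
Farouk and Nakamura both have date of appointment to current office Feb 16, 2002, so the next rule applies.
Among Farouk and Nakamura, alphabetically by surname: Farouk before Nakamura.
Full order: Okafor, Beaumont, Kowalski, Szabo, Haddad, Farouk, Nakamura, Fontaine.

Okafor, Beaumont, Kowalski, Szabo, Haddad, Farouk, Nakamura, Fontaine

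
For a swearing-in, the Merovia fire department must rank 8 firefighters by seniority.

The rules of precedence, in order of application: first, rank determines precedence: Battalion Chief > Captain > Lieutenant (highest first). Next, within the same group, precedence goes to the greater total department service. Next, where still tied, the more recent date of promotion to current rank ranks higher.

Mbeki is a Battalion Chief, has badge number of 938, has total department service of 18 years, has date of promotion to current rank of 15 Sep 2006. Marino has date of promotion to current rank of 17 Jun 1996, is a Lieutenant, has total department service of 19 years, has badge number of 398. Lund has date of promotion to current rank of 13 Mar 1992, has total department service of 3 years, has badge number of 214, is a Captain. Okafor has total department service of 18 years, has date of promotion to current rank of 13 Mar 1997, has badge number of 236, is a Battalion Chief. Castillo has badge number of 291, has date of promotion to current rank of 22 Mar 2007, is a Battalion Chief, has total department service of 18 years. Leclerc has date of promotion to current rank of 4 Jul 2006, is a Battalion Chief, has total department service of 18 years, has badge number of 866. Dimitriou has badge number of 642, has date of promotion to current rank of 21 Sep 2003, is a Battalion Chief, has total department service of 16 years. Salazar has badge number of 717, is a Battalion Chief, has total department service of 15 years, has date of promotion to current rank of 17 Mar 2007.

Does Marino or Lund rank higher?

Lund

By rank: Castillo, Mbeki, Leclerc, Okafor, Dimitriou and Salazar (Battalion Chief); then Lund (Captain); then Marino (Lieutenant).
Among Castillo, Mbeki, Leclerc, Okafor, Dimitriou and Salazar, by total department service (higher first): Castillo, Mbeki, Leclerc and Okafor (18 years) before Dimitriou (16 years) before Salazar (15 years).
Among Castillo, Mbeki, Leclerc and Okafor, by date of promotion to current rank (later first): Castillo (22 Mar 2007) before Mbeki (15 Sep 2006) before Leclerc (4 Jul 2006) before Okafor (13 Mar 1997).
So Lund takes precedence.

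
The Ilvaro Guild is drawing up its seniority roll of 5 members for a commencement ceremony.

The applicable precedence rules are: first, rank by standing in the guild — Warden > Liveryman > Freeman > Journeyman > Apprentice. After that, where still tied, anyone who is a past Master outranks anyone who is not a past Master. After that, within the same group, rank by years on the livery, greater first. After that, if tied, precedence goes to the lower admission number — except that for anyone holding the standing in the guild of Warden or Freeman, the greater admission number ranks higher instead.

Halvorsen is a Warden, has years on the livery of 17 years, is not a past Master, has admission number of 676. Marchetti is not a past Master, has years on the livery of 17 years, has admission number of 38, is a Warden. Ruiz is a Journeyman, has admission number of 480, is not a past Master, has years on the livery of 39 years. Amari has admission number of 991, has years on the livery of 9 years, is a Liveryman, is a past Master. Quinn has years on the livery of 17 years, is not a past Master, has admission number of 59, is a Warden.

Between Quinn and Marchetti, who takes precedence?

Quinn

By standing in the guild: Halvorsen, Quinn and Marchetti (Warden); then Amari (Liveryman); then Ruiz (Journeyman).
Halvorsen, Quinn and Marchetti are each not a past Master, so the next rule applies.
Halvorsen, Quinn and Marchetti all have years on the livery 17 years, so the next rule applies.
Among Halvorsen, Quinn and Marchetti, by admission number (higher first) (reversed rule for this group): Halvorsen (676) before Quinn (59) before Marchetti (38).
So Quinn takes precedence.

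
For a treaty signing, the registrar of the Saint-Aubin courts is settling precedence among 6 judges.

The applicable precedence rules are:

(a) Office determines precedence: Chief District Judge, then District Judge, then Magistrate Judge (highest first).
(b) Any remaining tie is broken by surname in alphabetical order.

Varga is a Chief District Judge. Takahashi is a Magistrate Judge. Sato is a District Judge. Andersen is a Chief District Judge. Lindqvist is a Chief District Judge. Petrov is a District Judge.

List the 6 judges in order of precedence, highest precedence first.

Andersen, Lindqvist, Varga, Petrov, Sato, Takahashi

By office: Andersen, Lindqvist and Varga (Chief District Judge); then Petrov and Sato (District Judge); then Takahashi (Magistrate Judge).
Among Andersen, Lindqvist and Varga, alphabetically by surname: Andersen before Lindqvist before Varga.
Among Petrov and Sato, alphabetically by surname: Petrov before Sato.
Full order: Andersen, Lindqvist, Varga, Petrov, Sato, Takahashi.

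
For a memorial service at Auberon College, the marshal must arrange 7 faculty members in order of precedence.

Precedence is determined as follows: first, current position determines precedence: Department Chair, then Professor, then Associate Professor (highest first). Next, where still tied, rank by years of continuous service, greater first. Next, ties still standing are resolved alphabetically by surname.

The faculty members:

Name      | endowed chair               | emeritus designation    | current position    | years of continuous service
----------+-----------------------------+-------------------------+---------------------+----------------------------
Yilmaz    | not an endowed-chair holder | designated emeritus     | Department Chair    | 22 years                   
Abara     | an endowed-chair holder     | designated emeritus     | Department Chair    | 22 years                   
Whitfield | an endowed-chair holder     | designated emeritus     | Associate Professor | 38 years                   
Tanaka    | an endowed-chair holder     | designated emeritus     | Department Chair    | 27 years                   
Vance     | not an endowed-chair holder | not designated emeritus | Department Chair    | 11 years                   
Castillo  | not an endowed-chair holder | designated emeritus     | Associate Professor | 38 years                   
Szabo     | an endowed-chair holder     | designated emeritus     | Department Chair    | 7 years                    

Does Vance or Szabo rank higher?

By current position: Tanaka, Abara, Yilmaz, Vance and Szabo (Department Chair); then Castillo and Whitfield (Associate Professor).
Among Tanaka, Abara, Yilmaz, Vance and Szabo, by years of continuous service (higher first): Tanaka (27 years) before Abara and Yilmaz (22 years) before Vance (11 years) before Szabo (7 years).
Among Abara and Yilmaz, alphabetically by surname: Abara before Yilmaz.
Castillo and Whitfield both have years of continuous service 38 years, so the next rule applies.
Among Castillo and Whitfield, alphabetically by surname: Castillo before Whitfield.
So Vance takes precedence.

Vance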